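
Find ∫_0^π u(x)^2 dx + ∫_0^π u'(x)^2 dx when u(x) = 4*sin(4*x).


||u||_{H^1(0,π)}^2 = 136*π

u'(x) = 16*cos(4*x).
Expand u² and (u')² and integrate term by term on (0, π), using: for integers n ≥ 1, ∫_0^π sin²(nx) dx = ∫_0^π cos²(nx) dx = π/2; for n ≠ n', ∫_0^π sin(nx)sin(n'x) dx = ∫_0^π cos(nx)cos(n'x) dx = 0; and by product-to-sum, ∫_0^π sin(nx)cos(n'x) dx = ½∫_0^π [sin((n+n')x) + sin((n−n')x)] dx, which is 0 when n+n' is even and 2n/(n²−n'²) when n+n' is odd (it need not vanish on (0, π)).
  u² squared terms: (4)²·∫sin(4x)² dx = 16·π/2 = 8*π.
  So ∫_0^π u² dx = 8*π.
  (u')² squared terms: (16)²·∫cos(4x)² dx = 256·π/2 = 128*π.
  So ∫_0^π (u')² dx = 128*π.
||u||_{H^1}^2 = (8*π) + (128*π) = 136*π.


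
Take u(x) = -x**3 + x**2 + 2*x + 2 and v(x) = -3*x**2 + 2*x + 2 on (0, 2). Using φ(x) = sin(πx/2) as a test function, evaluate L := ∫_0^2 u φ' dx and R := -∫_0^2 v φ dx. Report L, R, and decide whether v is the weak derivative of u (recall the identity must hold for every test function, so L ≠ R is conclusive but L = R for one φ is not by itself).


LHS = -96/π^3 + 8/π, RHS = -96/π^3 + 8/π. Yes, v = u' weakly.

u(x) = -x**3 + x**2 + 2*x + 2, classical derivative u'(x) = -3*x**2 + 2*x + 2.
φ(x) = sin(πx/2), so φ'(x) = π*cos(π*x/2)/2.
Note φ(0) = φ(2) = 0, so the boundary term u·φ vanishes.
LHS = ∫_0^2 u(x) φ'(x) dx = ∫_0^2 (-π*x^3*cos(π*x/2)/2 + π*x^2*cos(π*x/2)/2 + π*x*cos(π*x/2) + π*cos(π*x/2)) dx. Term by term:
  ∫_0^2 π*cos(π*x/2) dx = 0;  ∫_0^2 π*x*cos(π*x/2) dx = -8/π;  ∫_0^2 π*x^2*cos(π*x/2)/2 dx = -8/π;
  ∫_0^2 -π*x^3*cos(π*x/2)/2 dx = -96/π^3 + 24/π.
Sum: 0 − 8/π − 8/π + -96/π^3 + 24/π = -96/π^3 + 8/π.
So LHS = -96/π^3 + 8/π.
∫_0^2 v(x) φ(x) dx = ∫_0^2 (-3*x^2*sin(π*x/2) + 2*x*sin(π*x/2) + 2*sin(π*x/2)) dx. Term by term:
  ∫_0^2 2*sin(π*x/2) dx = 8/π;  ∫_0^2 -3*x^2*sin(π*x/2) dx = -24/π + 96/π^3;  ∫_0^2 2*x*sin(π*x/2) dx = 8/π.
Sum: 8/π + -24/π + 96/π^3 + 8/π = -8/π + 96/π^3.
So RHS = -∫_0^2 v(x) φ(x) dx = -96/π^3 + 8/π.
LHS = RHS, so the identity holds for this test φ.
Moreover u is smooth here and v(x) = u'(x) = -3*x**2 + 2*x + 2 pointwise, so the identity holds for every test function. Hence v is the weak derivative of u.


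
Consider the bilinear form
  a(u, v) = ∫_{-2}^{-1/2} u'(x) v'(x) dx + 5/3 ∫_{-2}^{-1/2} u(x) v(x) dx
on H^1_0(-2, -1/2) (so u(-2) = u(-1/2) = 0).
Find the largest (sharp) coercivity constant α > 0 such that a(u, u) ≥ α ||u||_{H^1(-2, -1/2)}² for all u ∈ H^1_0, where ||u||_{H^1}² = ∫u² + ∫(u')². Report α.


α = 1

Coercivity of a(·,·) on H^1_0(-2, -1/2) means a(u, u) ≥ α ||u||_{H^1}² for every u ∈ H^1_0.
The interval has length L = 3/2, and Poincaré/coercivity depend only on L. Here a(u, u) = ∫(u')² + (5/3)·∫u².
Here c = 5/3 ≥ 1, so a(u,u) = ∫(u')² + c∫u² ≥ ∫(u')² + ∫u² = ||u||_{H^1}², i.e. α = 1 works. No larger α is possible: a(u,u) ≥ α||u||_{H^1}² means (1−α)∫(u')² ≥ (α−c)∫u², and for the modes u_n = sin(nπ(x−x₀)/L) (x₀ the left endpoint) one has ∫u_n²/∫(u_n')² = (L/(nπ))² → 0, so a(u_n,u_n)/||u_n||_{H^1}² → 1. Hence the optimal constant is α = 1.
Therefore α = 1.


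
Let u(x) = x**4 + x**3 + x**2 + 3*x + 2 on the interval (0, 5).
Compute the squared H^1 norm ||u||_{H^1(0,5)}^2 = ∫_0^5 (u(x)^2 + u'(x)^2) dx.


||u||_{H^1}^2 = 161675105/252

The H^1 norm (squared) on an interval (0, L) is
  ||u||_{H^1}^2 = ∫_0^L u(x)^2 dx + ∫_0^L u'(x)^2 dx.
Compute u'(x) = 4*x**3 + 3*x**2 + 2*x + 3.
Then u(x)^2 = x**8 + 2*x**7 + 3*x**6 + 8*x**5 + 11*x**4 + 10*x**3 + 13*x**2 + 12*x + 4 and u'(x)^2 = 16*x**6 + 24*x**5 + 25*x**4 + 36*x**3 + 22*x**2 + 12*x + 9.
Integrate each monomial from 0 to 5 using ∫_0^5 c·x^n dx = c·5^(n+1)/(n+1):
  ∫_0^5 u(x)^2 dx = ∫_0^5 (x^8 + 2*x^7 + 3*x^6 + 8*x^5 + 11*x^4 + 10*x^3 + 13*x^2 + 12*x + 4) dx. Term by term:
    ∫_0^5 x^8 dx = 1953125/9;  ∫_0^5 2*x^7 dx = 390625/4;  ∫_0^5 3*x^6 dx = 234375/7;
    ∫_0^5 8*x^5 dx = 62500/3;  ∫_0^5 11*x^4 dx = 6875;  ∫_0^5 10*x^3 dx = 3125/2;
    ∫_0^5 13*x^2 dx = 1625/3;  ∫_0^5 12*x dx = 150;  ∫_0^5 4 dx = 20.
  Sum: 1953125/9 + 390625/4 + 234375/7 + 62500/3 + 6875 + 3125/2 + 1625/3 + 150 + 20 = 95289965/252.
  ∫_0^5 u'(x)^2 dx = ∫_0^5 (16*x^6 + 24*x^5 + 25*x^4 + 36*x^3 + 22*x^2 + 12*x + 9) dx. Term by term:
    ∫_0^5 16*x^6 dx = 1250000/7;  ∫_0^5 24*x^5 dx = 62500;  ∫_0^5 25*x^4 dx = 15625;
    ∫_0^5 36*x^3 dx = 5625;  ∫_0^5 22*x^2 dx = 2750/3;  ∫_0^5 12*x dx = 150;
    ∫_0^5 9 dx = 45.
  Sum: 1250000/7 + 62500 + 15625 + 5625 + 2750/3 + 150 + 45 = 5532095/21.
Adding: ||u||_{H^1}^2 = 95289965/252 + 5532095/21 = 161675105/252.


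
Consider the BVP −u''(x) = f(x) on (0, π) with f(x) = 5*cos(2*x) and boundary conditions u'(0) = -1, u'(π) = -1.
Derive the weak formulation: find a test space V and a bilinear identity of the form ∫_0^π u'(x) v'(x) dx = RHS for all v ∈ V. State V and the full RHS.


V = H^1(0, π) (v unrestricted at boundary; u is determined up to an additive constant); weak form: ∫_0^π u'v' dx = ∫_0^π (5*cos(2*x)) v dx − v(π) + v(0) for all v ∈ V.

Multiply both sides by a test function v and integrate from 0 to π:
  ∫_0^π −u''(x) v(x) dx = ∫_0^π f(x) v(x) dx.
Integrate the LHS by parts once:
  ∫_0^π −u'' v dx = −[u'(x) v(x)]_0^π + ∫_0^π u'(x) v'(x) dx.
Thus ∫_0^π u'(x) v'(x) dx = ∫_0^π f(x) v(x) dx + [u'(x) v(x)]_0^π.
Choose V so that boundary terms are either known or forced to vanish.
u has inhomogeneous Neumann u'(0) = -1, u'(π) = -1. [u' v]_0^π = (-1)·v(π) − (-1)·v(0) = − v(π) + v(0). Take V = H^1(0, π); boundary term becomes part of RHS.
Weak formulation: find u (satisfying any essential BC) such that ∫_0^π u'(x) v'(x) dx = ∫_0^π f v dx − v(π) + v(0) for all v ∈ V (Neumann data are natural BCs: they enter the RHS as boundary terms).
Substituting f(x) = 5*cos(2*x), the right-hand side is ∫_0^π (5*cos(2*x)) v dx − v(π) + v(0).
Compatibility check (pure Neumann): taking v ≡ 1 ∈ V gives 0 = ∫_0^π f dx + (-1) − (-1), i.e. ∫_0^π f dx must equal u'(0) − u'(π) = 0. Indeed ∫_0^π (5*cos(2*x)) dx = 0, so the data are compatible. The solution is then unique only up to an additive constant (fix it e.g. by requiring ∫_0^π u dx = 0).


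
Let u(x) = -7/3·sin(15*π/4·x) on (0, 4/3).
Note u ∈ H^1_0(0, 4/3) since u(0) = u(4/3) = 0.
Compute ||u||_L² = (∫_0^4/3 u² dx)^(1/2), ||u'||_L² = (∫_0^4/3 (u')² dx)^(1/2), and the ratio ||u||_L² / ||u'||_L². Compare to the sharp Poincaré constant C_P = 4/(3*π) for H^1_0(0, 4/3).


||u||_L² / ||u'||_L² = 4/(15*π) < C_P = 4/(3*π).

u(x) = -7/3·sin(15*π/4·x), so u'(x) = -35*π*cos(15*π*x/4)/4.
Writing u(x) = A·sin(kπx/L) with A = -7/3 and k = 5, use ∫_0^L sin²(kπx/L) dx = L/2 and ∫_0^L cos²(kπx/L) dx = L/2.
u² = 49/9·sin²(15*π/4·x) and (u')² = 1225*π^2/16·cos²(15*π/4·x), and each of sin², cos² integrates to L/2 = 2/3 over (0, 4/3).
∫_0^4/3 u² dx = 98/27, so ||u||_L² = 7*sqrt(6)/9.
∫_0^4/3 (u')² dx = 1225*π^2/24, so ||u'||_L² = 35*sqrt(6)*π/12.
Ratio ||u||_L² / ||u'||_L² = 4/(15*π).
Sharp Poincaré constant on H^1_0(0, 4/3) is C_P = L/π = 4/(3*π), achieved by sin(3*π/4·x).
This is the k = 5 harmonic; the ratio L/(kπ) is strictly less than C_P = L/π, consistent with the sharp inequality ||u||_L² ≤ C_P ||u'||_L².


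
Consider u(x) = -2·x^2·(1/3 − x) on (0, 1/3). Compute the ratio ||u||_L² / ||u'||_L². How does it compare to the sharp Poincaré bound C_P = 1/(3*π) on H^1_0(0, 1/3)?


||u||_L² / ||u'||_L² = sqrt(14)/42 < C_P = 1/(3*π).

u(x) = -2·x^2·(1/3 − x), so u'(x) = 2*x*(9*x - 2)/3.
u(x) = -2·x^2·(1/3 − x) vanishes at x = 0 and x = 1/3, so u ∈ H^1_0(0, 1/3). Differentiate via the product rule and integrate the resulting polynomials term by term.
  ∫_0^1/3 u² dx = ∫_0^1/3 (4*x^6 - 8*x^5/3 + 4*x^4/9) dx. Term by term:
    ∫_0^1/3 4*x^6 dx = 4/15309;  ∫_0^1/3 -8*x^5/3 dx = -4/6561;  ∫_0^1/3 4*x^4/9 dx = 4/10935.
  Sum: 4/15309 − 4/6561 + 4/10935 = 4/229635.
  ∫_0^1/3 (u')² dx = ∫_0^1/3 (36*x^4 - 16*x^3 + 16*x^2/9) dx. Term by term:
    ∫_0^1/3 36*x^4 dx = 4/135;  ∫_0^1/3 -16*x^3 dx = -4/81;  ∫_0^1/3 16*x^2/9 dx = 16/729.
  Sum: 4/135 − 4/81 + 16/729 = 8/3645.
∫_0^1/3 u² dx = 4/229635, so ||u||_L² = 2*sqrt(35)/2835.
∫_0^1/3 (u')² dx = 8/3645, so ||u'||_L² = 2*sqrt(10)/135.
Ratio ||u||_L² / ||u'||_L² = sqrt(14)/42.
Sharp Poincaré constant on H^1_0(0, 1/3) is C_P = L/π = 1/(3*π), achieved by sin(3*π·x).
A polynomial bump cannot attain the sharp Poincaré constant (only the first sine eigenfunction does), so the ratio is strictly less than C_P, consistent with ||u||_L² ≤ C_P ||u'||_L².


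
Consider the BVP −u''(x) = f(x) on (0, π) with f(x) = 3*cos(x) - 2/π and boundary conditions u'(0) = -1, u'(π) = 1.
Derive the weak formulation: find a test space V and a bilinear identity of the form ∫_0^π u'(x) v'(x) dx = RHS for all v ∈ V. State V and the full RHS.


V = H^1(0, π) (v unrestricted at boundary; u is determined up to an additive constant); weak form: ∫_0^π u'v' dx = ∫_0^π (3*cos(x) - 2/π) v dx + v(π) + v(0) for all v ∈ V.

Multiply both sides by a test function v and integrate from 0 to π:
  ∫_0^π −u''(x) v(x) dx = ∫_0^π f(x) v(x) dx.
Integrate the LHS by parts once:
  ∫_0^π −u'' v dx = −[u'(x) v(x)]_0^π + ∫_0^π u'(x) v'(x) dx.
Thus ∫_0^π u'(x) v'(x) dx = ∫_0^π f(x) v(x) dx + [u'(x) v(x)]_0^π.
Choose V so that boundary terms are either known or forced to vanish.
u has inhomogeneous Neumann u'(0) = -1, u'(π) = 1. [u' v]_0^π = (1)·v(π) − (-1)·v(0) = v(π) + v(0). Take V = H^1(0, π); boundary term becomes part of RHS.
Weak formulation: find u (satisfying any essential BC) such that ∫_0^π u'(x) v'(x) dx = ∫_0^π f v dx + v(π) + v(0) for all v ∈ V (Neumann data are natural BCs: they enter the RHS as boundary terms).
Substituting f(x) = 3*cos(x) - 2/π, the right-hand side is ∫_0^π (3*cos(x) - 2/π) v dx + v(π) + v(0).
Compatibility check (pure Neumann): taking v ≡ 1 ∈ V gives 0 = ∫_0^π f dx + (1) − (-1), i.e. ∫_0^π f dx must equal u'(0) − u'(π) = -2. Indeed ∫_0^π (3*cos(x) - 2/π) dx = -2, so the data are compatible. The solution is then unique only up to an additive constant (fix it e.g. by requiring ∫_0^π u dx = 0).


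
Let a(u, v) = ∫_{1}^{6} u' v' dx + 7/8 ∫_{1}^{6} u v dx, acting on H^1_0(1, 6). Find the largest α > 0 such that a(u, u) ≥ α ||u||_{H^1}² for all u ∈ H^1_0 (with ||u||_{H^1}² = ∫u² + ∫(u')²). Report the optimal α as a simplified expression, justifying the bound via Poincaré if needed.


α = (π^2 + 175/8)/(π^2 + 25)

Coercivity of a(·,·) on H^1_0(1, 6) means a(u, u) ≥ α ||u||_{H^1}² for every u ∈ H^1_0.
The interval has length L = 5, and Poincaré/coercivity depend only on L. Here a(u, u) = ∫(u')² + (7/8)·∫u².
Here 0 < c = 7/8 < 1. The condition a(u,u) ≥ α||u||_{H^1}² reads (1−α)∫(u')² ≥ (α−c)∫u². Any admissible α is ≤ 1 (rapidly oscillating u have ∫u²/∫(u')² → 0), and α = 1 would force 0 ≥ (1−c)∫u², impossible since c < 1; so 1−α > 0. By the sharp Poincaré inequality on H^1_0 of an interval of length L, ∫(u')² ≥ (π/L)²∫u² with equality for the first sine mode sin(π(x−x₀)/L) (x₀ the left endpoint), so the inequality holds for all u iff (1−α)(π/L)² ≥ α − c, i.e. α ≤ ((π/L)² + c)/((π/L)² + 1) = (1 + c(L/π)²)/(1 + (L/π)²). With (π/L)² = π^2/25 and c = 7/8, the largest admissible constant is α = ((π/L)² + c)/((π/L)² + 1).
Simplifying, α = (π^2 + 175/8)/(π^2 + 25).


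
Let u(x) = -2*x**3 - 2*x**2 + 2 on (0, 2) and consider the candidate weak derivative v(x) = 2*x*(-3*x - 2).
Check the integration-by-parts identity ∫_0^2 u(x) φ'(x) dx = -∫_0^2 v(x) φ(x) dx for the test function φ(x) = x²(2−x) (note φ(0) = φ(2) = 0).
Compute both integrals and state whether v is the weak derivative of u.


LHS = 96/5, RHS = 96/5. Yes, v = u' weakly.

u(x) = -2*x**3 - 2*x**2 + 2, classical derivative u'(x) = -6*x**2 - 4*x.
φ(x) = x²(2−x), so φ'(x) = x*(4 - 3*x).
Note φ(0) = φ(2) = 0, so the boundary term u·φ vanishes.
LHS = ∫_0^2 u(x) φ'(x) dx = ∫_0^2 (6*x^5 - 2*x^4 - 8*x^3 - 6*x^2 + 8*x) dx. Term by term:
  ∫_0^2 6*x^5 dx = 64;  ∫_0^2 -2*x^4 dx = -64/5;  ∫_0^2 -8*x^3 dx = -32;
  ∫_0^2 -6*x^2 dx = -16;  ∫_0^2 8*x dx = 16.
Sum: 64 − 64/5 − 32 − 16 + 16 = 96/5.
So LHS = 96/5.
∫_0^2 v(x) φ(x) dx = ∫_0^2 (6*x^5 - 8*x^4 - 8*x^3) dx. Term by term:
  ∫_0^2 6*x^5 dx = 64;  ∫_0^2 -8*x^4 dx = -256/5;  ∫_0^2 -8*x^3 dx = -32.
Sum: 64 − 256/5 − 32 = -96/5.
So RHS = -∫_0^2 v(x) φ(x) dx = 96/5.
LHS = RHS, so the identity holds for this test φ.
Moreover u is smooth here and v(x) = u'(x) = -6*x**2 - 4*x pointwise, so the identity holds for every test function. Hence v is the weak derivative of u.


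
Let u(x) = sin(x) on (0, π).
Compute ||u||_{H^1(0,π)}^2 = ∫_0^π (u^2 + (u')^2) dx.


||u||_{H^1(0,π)}^2 = π

u'(x) = cos(x).
Expand u² and (u')² and integrate term by term on (0, π), using: for integers n ≥ 1, ∫_0^π sin²(nx) dx = ∫_0^π cos²(nx) dx = π/2; for n ≠ n', ∫_0^π sin(nx)sin(n'x) dx = ∫_0^π cos(nx)cos(n'x) dx = 0; and by product-to-sum, ∫_0^π sin(nx)cos(n'x) dx = ½∫_0^π [sin((n+n')x) + sin((n−n')x)] dx, which is 0 when n+n' is even and 2n/(n²−n'²) when n+n' is odd (it need not vanish on (0, π)).
  u² squared terms: (1)²·∫sin(x)² dx = 1·π/2 = π/2.
  So ∫_0^π u² dx = π/2.
  (u')² squared terms: (1)²·∫cos(x)² dx = 1·π/2 = π/2.
  So ∫_0^π (u')² dx = π/2.
||u||_{H^1}^2 = (π/2) + (π/2) = π.


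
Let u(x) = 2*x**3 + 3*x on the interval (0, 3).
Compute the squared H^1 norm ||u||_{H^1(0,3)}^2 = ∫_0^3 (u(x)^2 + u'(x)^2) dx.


||u||_{H^1}^2 = 140508/35

The H^1 norm (squared) on an interval (0, L) is
  ||u||_{H^1}^2 = ∫_0^L u(x)^2 dx + ∫_0^L u'(x)^2 dx.
Compute u'(x) = 6*x**2 + 3.
Then u(x)^2 = 4*x**6 + 12*x**4 + 9*x**2 and u'(x)^2 = 36*x**4 + 36*x**2 + 9.
Integrate each monomial from 0 to 3 using ∫_0^3 c·x^n dx = c·3^(n+1)/(n+1):
  ∫_0^3 u(x)^2 dx = ∫_0^3 (4*x^6 + 12*x^4 + 9*x^2) dx. Term by term:
    ∫_0^3 4*x^6 dx = 8748/7;  ∫_0^3 12*x^4 dx = 2916/5;  ∫_0^3 9*x^2 dx = 81.
  Sum: 8748/7 + 2916/5 + 81 = 66987/35.
  ∫_0^3 u'(x)^2 dx = ∫_0^3 (36*x^4 + 36*x^2 + 9) dx. Term by term:
    ∫_0^3 36*x^4 dx = 8748/5;  ∫_0^3 36*x^2 dx = 324;  ∫_0^3 9 dx = 27.
  Sum: 8748/5 + 324 + 27 = 10503/5.
Adding: ||u||_{H^1}^2 = 66987/35 + 10503/5 = 140508/35.


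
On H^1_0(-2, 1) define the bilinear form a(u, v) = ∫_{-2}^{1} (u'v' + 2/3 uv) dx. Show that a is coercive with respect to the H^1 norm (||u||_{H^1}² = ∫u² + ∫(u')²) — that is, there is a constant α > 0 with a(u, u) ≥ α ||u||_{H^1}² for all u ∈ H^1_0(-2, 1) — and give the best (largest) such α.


α = (6 + π^2)/(9 + π^2)

Coercivity of a(·,·) on H^1_0(-2, 1) means a(u, u) ≥ α ||u||_{H^1}² for every u ∈ H^1_0.
The interval has length L = 3, and Poincaré/coercivity depend only on L. Here a(u, u) = ∫(u')² + (2/3)·∫u².
Here 0 < c = 2/3 < 1. The condition a(u,u) ≥ α||u||_{H^1}² reads (1−α)∫(u')² ≥ (α−c)∫u². Any admissible α is ≤ 1 (rapidly oscillating u have ∫u²/∫(u')² → 0), and α = 1 would force 0 ≥ (1−c)∫u², impossible since c < 1; so 1−α > 0. By the sharp Poincaré inequality on H^1_0 of an interval of length L, ∫(u')² ≥ (π/L)²∫u² with equality for the first sine mode sin(π(x−x₀)/L) (x₀ the left endpoint), so the inequality holds for all u iff (1−α)(π/L)² ≥ α − c, i.e. α ≤ ((π/L)² + c)/((π/L)² + 1) = (1 + c(L/π)²)/(1 + (L/π)²). With (π/L)² = π^2/9 and c = 2/3, the largest admissible constant is α = ((π/L)² + c)/((π/L)² + 1).
Simplifying, α = (6 + π^2)/(9 + π^2).


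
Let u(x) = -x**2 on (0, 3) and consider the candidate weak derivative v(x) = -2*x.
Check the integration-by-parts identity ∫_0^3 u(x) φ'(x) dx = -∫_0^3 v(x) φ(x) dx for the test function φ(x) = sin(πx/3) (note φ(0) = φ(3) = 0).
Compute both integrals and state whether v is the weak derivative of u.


LHS = 18/π, RHS = 18/π. Yes, v = u' weakly.

u(x) = -x**2, classical derivative u'(x) = -2*x.
φ(x) = sin(πx/3), so φ'(x) = π*cos(π*x/3)/3.
Note φ(0) = φ(3) = 0, so the boundary term u·φ vanishes.
LHS = ∫_0^3 u(x) φ'(x) dx = ∫_0^3 (-π*x^2*cos(π*x/3)/3) dx. Term by term:
  ∫_0^3 -π*x^2*cos(π*x/3)/3 dx = 18/π.
So LHS = 18/π.
∫_0^3 v(x) φ(x) dx = ∫_0^3 (-2*x*sin(π*x/3)) dx. Term by term:
  ∫_0^3 -2*x*sin(π*x/3) dx = -18/π.
So RHS = -∫_0^3 v(x) φ(x) dx = 18/π.
LHS = RHS, so the identity holds for this test φ.
Moreover u is smooth here and v(x) = u'(x) = -2*x pointwise, so the identity holds for every test function. Hence v is the weak derivative of u.


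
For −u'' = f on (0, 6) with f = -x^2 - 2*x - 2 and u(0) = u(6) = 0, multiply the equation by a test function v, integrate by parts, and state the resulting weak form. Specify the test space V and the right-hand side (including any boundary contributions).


V = H^1_0(0, 6) (so v(0) = v(6) = 0); weak form: ∫_0^6 u'v' dx = ∫_0^6 (-x^2 - 2*x - 2) v dx for all v ∈ V.

Multiply both sides by a test function v and integrate from 0 to 6:
  ∫_0^6 −u''(x) v(x) dx = ∫_0^6 f(x) v(x) dx.
Integrate the LHS by parts once:
  ∫_0^6 −u'' v dx = −[u'(x) v(x)]_0^6 + ∫_0^6 u'(x) v'(x) dx.
Thus ∫_0^6 u'(x) v'(x) dx = ∫_0^6 f(x) v(x) dx + [u'(x) v(x)]_0^6.
Choose V so that boundary terms are either known or forced to vanish.
u is Dirichlet: u(0) = u(6) = 0. Let V = H^1_0(0, 6); then v(0) = v(6) = 0, and [u' v]_0^6 = 0.
Weak formulation: find u (satisfying any essential BC) such that ∫_0^6 u'(x) v'(x) dx = ∫_0^6 f v dx for all v ∈ V.
Substituting f(x) = -x^2 - 2*x - 2, the right-hand side is ∫_0^6 (-x^2 - 2*x - 2) v dx.


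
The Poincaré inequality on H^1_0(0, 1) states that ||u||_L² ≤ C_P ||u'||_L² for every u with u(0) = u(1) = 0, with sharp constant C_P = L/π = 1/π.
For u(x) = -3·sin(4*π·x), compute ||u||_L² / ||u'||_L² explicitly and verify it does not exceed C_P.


||u||_L² / ||u'||_L² = 1/(4*π) < C_P = 1/π.

u(x) = -3·sin(4*π·x), so u'(x) = -12*π*cos(4*π*x).
Writing u(x) = A·sin(kπx/L) with A = -3 and k = 4, use ∫_0^L sin²(kπx/L) dx = L/2 and ∫_0^L cos²(kπx/L) dx = L/2.
u² = 9·sin²(4*π·x) and (u')² = 144*π^2·cos²(4*π·x), and each of sin², cos² integrates to L/2 = 1/2 over (0, 1).
∫_0^1 u² dx = 9/2, so ||u||_L² = 3*sqrt(2)/2.
∫_0^1 (u')² dx = 72*π^2, so ||u'||_L² = 6*sqrt(2)*π.
Ratio ||u||_L² / ||u'||_L² = 1/(4*π).
Sharp Poincaré constant on H^1_0(0, 1) is C_P = L/π = 1/π, achieved by sin(π·x).
This is the k = 4 harmonic; the ratio L/(kπ) is strictly less than C_P = L/π, consistent with the sharp inequality ||u||_L² ≤ C_P ||u'||_L².


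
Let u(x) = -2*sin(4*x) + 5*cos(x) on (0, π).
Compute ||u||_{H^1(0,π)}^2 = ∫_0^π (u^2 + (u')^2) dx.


||u||_{H^1(0,π)}^2 = -64/3 + 59*π

u'(x) = -5*sin(x) - 8*cos(4*x).
Expand u² and (u')² and integrate term by term on (0, π), using: for integers n ≥ 1, ∫_0^π sin²(nx) dx = ∫_0^π cos²(nx) dx = π/2; for n ≠ n', ∫_0^π sin(nx)sin(n'x) dx = ∫_0^π cos(nx)cos(n'x) dx = 0; and by product-to-sum, ∫_0^π sin(nx)cos(n'x) dx = ½∫_0^π [sin((n+n')x) + sin((n−n')x)] dx, which is 0 when n+n' is even and 2n/(n²−n'²) when n+n' is odd (it need not vanish on (0, π)).
  u² squared terms: (-2)²·∫sin(4x)² dx = 4·π/2 = 2*π;  (5)²·∫cos(x)² dx = 25·π/2 = 25*π/2.
  u² cross terms: 2·(-2)·(5)·∫sin(4x)·cos(x) dx = -20·(8/15) = -32/3.
  So ∫_0^π u² dx = 2*π + 25*π/2 − 32/3 = -32/3 + 29*π/2.
  (u')² squared terms: (-8)²·∫cos(4x)² dx = 64·π/2 = 32*π;  (-5)²·∫sin(x)² dx = 25·π/2 = 25*π/2.
  (u')² cross terms: 2·(-8)·(-5)·∫cos(4x)·sin(x) dx = 80·(-2/15) = -32/3.
  So ∫_0^π (u')² dx = 32*π + 25*π/2 − 32/3 = -32/3 + 89*π/2.
||u||_{H^1}^2 = (-32/3 + 29*π/2) + (-32/3 + 89*π/2) = -64/3 + 59*π.


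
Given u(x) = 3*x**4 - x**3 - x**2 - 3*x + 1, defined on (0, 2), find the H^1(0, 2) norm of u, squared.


||u||_{H^1}^2 = 172408/105

The H^1 norm (squared) on an interval (0, L) is
  ||u||_{H^1}^2 = ∫_0^L u(x)^2 dx + ∫_0^L u'(x)^2 dx.
Compute u'(x) = 12*x**3 - 3*x**2 - 2*x - 3.
Then u(x)^2 = 9*x**8 - 6*x**7 - 5*x**6 - 16*x**5 + 13*x**4 + 4*x**3 + 7*x**2 - 6*x + 1 and u'(x)^2 = 144*x**6 - 72*x**5 - 39*x**4 - 60*x**3 + 22*x**2 + 12*x + 9.
Integrate each monomial from 0 to 2 using ∫_0^2 c·x^n dx = c·2^(n+1)/(n+1):
  ∫_0^2 u(x)^2 dx = ∫_0^2 (9*x^8 - 6*x^7 - 5*x^6 - 16*x^5 + 13*x^4 + 4*x^3 + 7*x^2 - 6*x + 1) dx. Term by term:
    ∫_0^2 9*x^8 dx = 512;  ∫_0^2 -6*x^7 dx = -192;  ∫_0^2 -5*x^6 dx = -640/7;
    ∫_0^2 -16*x^5 dx = -512/3;  ∫_0^2 13*x^4 dx = 416/5;  ∫_0^2 4*x^3 dx = 16;
    ∫_0^2 7*x^2 dx = 56/3;  ∫_0^2 -6*x dx = -12;  ∫_0^2 1 dx = 2.
  Sum: 512 − 192 − 640/7 − 512/3 + 416/5 + 16 + 56/3 − 12 + 2 = 5802/35.
  ∫_0^2 u'(x)^2 dx = ∫_0^2 (144*x^6 - 72*x^5 - 39*x^4 - 60*x^3 + 22*x^2 + 12*x + 9) dx. Term by term:
    ∫_0^2 144*x^6 dx = 18432/7;  ∫_0^2 -72*x^5 dx = -768;  ∫_0^2 -39*x^4 dx = -1248/5;
    ∫_0^2 -60*x^3 dx = -240;  ∫_0^2 22*x^2 dx = 176/3;  ∫_0^2 12*x dx = 24;
    ∫_0^2 9 dx = 18.
  Sum: 18432/7 − 768 − 1248/5 − 240 + 176/3 + 24 + 18 = 155002/105.
Adding: ||u||_{H^1}^2 = 5802/35 + 155002/105 = 172408/105.


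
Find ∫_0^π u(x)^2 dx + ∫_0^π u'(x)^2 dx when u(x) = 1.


||u||_{H^1(0,π)}^2 = π

u'(x) = 0.
Expand u² and (u')² and integrate term by term on (0, π), using: for integers n ≥ 1, ∫_0^π sin²(nx) dx = ∫_0^π cos²(nx) dx = π/2; for n ≠ n', ∫_0^π sin(nx)sin(n'x) dx = ∫_0^π cos(nx)cos(n'x) dx = 0; and by product-to-sum, ∫_0^π sin(nx)cos(n'x) dx = ½∫_0^π [sin((n+n')x) + sin((n−n')x)] dx, which is 0 when n+n' is even and 2n/(n²−n'²) when n+n' is odd (it need not vanish on (0, π)). For the constant mode: ∫_0^π 1 dx = π, ∫_0^π cos(nx) dx = 0, ∫_0^π sin(nx) dx = (1−(−1)^n)/n.
  u² squared terms: (1)²·∫1 dx = 1·π = π.
  So ∫_0^π u² dx = π.
  u' ≡ 0, so ∫_0^π (u')² dx = 0.
||u||_{H^1}^2 = (π) + (0) = π.


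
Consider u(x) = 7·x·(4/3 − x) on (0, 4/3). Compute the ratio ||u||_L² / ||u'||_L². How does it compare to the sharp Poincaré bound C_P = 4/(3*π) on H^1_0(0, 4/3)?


||u||_L² / ||u'||_L² = 2*sqrt(10)/15 < C_P = 4/(3*π).

u(x) = 7·x·(4/3 − x), so u'(x) = 28/3 - 14*x.
u(x) = 7·x·(4/3 − x) vanishes at x = 0 and x = 4/3, so u ∈ H^1_0(0, 4/3). Differentiate via the product rule and integrate the resulting polynomials term by term.
  ∫_0^4/3 u² dx = ∫_0^4/3 (49*x^4 - 392*x^3/3 + 784*x^2/9) dx. Term by term:
    ∫_0^4/3 49*x^4 dx = 50176/1215;  ∫_0^4/3 -392*x^3/3 dx = -25088/243;  ∫_0^4/3 784*x^2/9 dx = 50176/729.
  Sum: 50176/1215 − 25088/243 + 50176/729 = 25088/3645.
  ∫_0^4/3 (u')² dx = ∫_0^4/3 (196*x^2 - 784*x/3 + 784/9) dx. Term by term:
    ∫_0^4/3 196*x^2 dx = 12544/81;  ∫_0^4/3 -784*x/3 dx = -6272/27;  ∫_0^4/3 784/9 dx = 3136/27.
  Sum: 12544/81 − 6272/27 + 3136/27 = 3136/81.
∫_0^4/3 u² dx = 25088/3645, so ||u||_L² = 112*sqrt(10)/135.
∫_0^4/3 (u')² dx = 3136/81, so ||u'||_L² = 56/9.
Ratio ||u||_L² / ||u'||_L² = 2*sqrt(10)/15.
Sharp Poincaré constant on H^1_0(0, 4/3) is C_P = L/π = 4/(3*π), achieved by sin(3*π/4·x).
A polynomial bump cannot attain the sharp Poincaré constant (only the first sine eigenfunction does), so the ratio is strictly less than C_P, consistent with ||u||_L² ≤ C_P ||u'||_L².


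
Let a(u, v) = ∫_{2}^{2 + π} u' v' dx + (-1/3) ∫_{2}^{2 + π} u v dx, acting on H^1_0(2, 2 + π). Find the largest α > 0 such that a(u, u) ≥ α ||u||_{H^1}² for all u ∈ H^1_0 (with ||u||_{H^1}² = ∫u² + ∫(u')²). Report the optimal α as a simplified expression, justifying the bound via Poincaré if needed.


α = 1/3

Coercivity of a(·,·) on H^1_0(2, 2 + π) means a(u, u) ≥ α ||u||_{H^1}² for every u ∈ H^1_0.
The interval has length L = π, and Poincaré/coercivity depend only on L. Here a(u, u) = ∫(u')² + (-1/3)·∫u².
Here c = -1/3 < 0 with |c| < (π/L)² = 1, so coercivity still holds. The condition a(u,u) ≥ α||u||_{H^1}² reads (1−α)∫(u')² ≥ (α−c)∫u². Any admissible α is ≤ 1 (rapidly oscillating u have ∫u²/∫(u')² → 0), and α = 1 would force 0 ≥ (1−c)∫u², impossible since c < 1; so 1−α > 0. By the sharp Poincaré inequality on H^1_0 of an interval of length L, ∫(u')² ≥ (π/L)²∫u² with equality for the first sine mode sin(π(x−x₀)/L) (x₀ the left endpoint), so the inequality holds for all u iff (1−α)(π/L)² ≥ α − c, i.e. α ≤ ((π/L)² + c)/((π/L)² + 1) = (1 + c(L/π)²)/(1 + (L/π)²). (Direct route, valid since c ≤ 0: Poincaré gives c∫u² ≥ c(L/π)²∫(u')², so a(u,u) ≥ (1 + c(L/π)²)∫(u')², while ||u||_{H^1}² ≤ (1 + (L/π)²)∫(u')²; dividing yields the same α.) With (π/L)² = 1 and c = -1/3, the largest admissible constant is α = ((π/L)² + c)/((π/L)² + 1).
Simplifying, α = 1/3.


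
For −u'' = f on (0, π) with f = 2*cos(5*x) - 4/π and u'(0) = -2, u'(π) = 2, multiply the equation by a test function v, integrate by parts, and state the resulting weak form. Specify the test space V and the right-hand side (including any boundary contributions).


V = H^1(0, π) (v unrestricted at boundary; u is determined up to an additive constant); weak form: ∫_0^π u'v' dx = ∫_0^π (2*cos(5*x) - 4/π) v dx + 2·v(π) + 2·v(0) for all v ∈ V.

Multiply both sides by a test function v and integrate from 0 to π:
  ∫_0^π −u''(x) v(x) dx = ∫_0^π f(x) v(x) dx.
Integrate the LHS by parts once:
  ∫_0^π −u'' v dx = −[u'(x) v(x)]_0^π + ∫_0^π u'(x) v'(x) dx.
Thus ∫_0^π u'(x) v'(x) dx = ∫_0^π f(x) v(x) dx + [u'(x) v(x)]_0^π.
Choose V so that boundary terms are either known or forced to vanish.
u has inhomogeneous Neumann u'(0) = -2, u'(π) = 2. [u' v]_0^π = (2)·v(π) − (-2)·v(0) = 2·v(π) + 2·v(0). Take V = H^1(0, π); boundary term becomes part of RHS.
Weak formulation: find u (satisfying any essential BC) such that ∫_0^π u'(x) v'(x) dx = ∫_0^π f v dx + 2·v(π) + 2·v(0) for all v ∈ V (Neumann data are natural BCs: they enter the RHS as boundary terms).
Substituting f(x) = 2*cos(5*x) - 4/π, the right-hand side is ∫_0^π (2*cos(5*x) - 4/π) v dx + 2·v(π) + 2·v(0).
Compatibility check (pure Neumann): taking v ≡ 1 ∈ V gives 0 = ∫_0^π f dx + (2) − (-2), i.e. ∫_0^π f dx must equal u'(0) − u'(π) = -4. Indeed ∫_0^π (2*cos(5*x) - 4/π) dx = -4, so the data are compatible. The solution is then unique only up to an additive constant (fix it e.g. by requiring ∫_0^π u dx = 0).


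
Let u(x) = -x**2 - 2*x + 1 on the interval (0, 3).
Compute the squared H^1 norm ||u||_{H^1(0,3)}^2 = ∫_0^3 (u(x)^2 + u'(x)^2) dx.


||u||_{H^1}^2 = 1083/5

The H^1 norm (squared) on an interval (0, L) is
  ||u||_{H^1}^2 = ∫_0^L u(x)^2 dx + ∫_0^L u'(x)^2 dx.
Compute u'(x) = -2*x - 2.
Then u(x)^2 = x**4 + 4*x**3 + 2*x**2 - 4*x + 1 and u'(x)^2 = 4*x**2 + 8*x + 4.
Integrate each monomial from 0 to 3 using ∫_0^3 c·x^n dx = c·3^(n+1)/(n+1):
  ∫_0^3 u(x)^2 dx = ∫_0^3 (x^4 + 4*x^3 + 2*x^2 - 4*x + 1) dx. Term by term:
    ∫_0^3 x^4 dx = 243/5;  ∫_0^3 4*x^3 dx = 81;  ∫_0^3 2*x^2 dx = 18;
    ∫_0^3 -4*x dx = -18;  ∫_0^3 1 dx = 3.
  Sum: 243/5 + 81 + 18 − 18 + 3 = 663/5.
  ∫_0^3 u'(x)^2 dx = ∫_0^3 (4*x^2 + 8*x + 4) dx. Term by term:
    ∫_0^3 4*x^2 dx = 36;  ∫_0^3 8*x dx = 36;  ∫_0^3 4 dx = 12.
  Sum: 36 + 36 + 12 = 84.
Adding: ||u||_{H^1}^2 = 663/5 + 84 = 1083/5.


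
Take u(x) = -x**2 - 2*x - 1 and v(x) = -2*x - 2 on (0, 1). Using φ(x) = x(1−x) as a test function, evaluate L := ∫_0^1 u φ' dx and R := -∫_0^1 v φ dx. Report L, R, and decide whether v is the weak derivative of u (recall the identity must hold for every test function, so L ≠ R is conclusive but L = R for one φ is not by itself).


LHS = 1/2, RHS = 1/2. Yes, v = u' weakly.

u(x) = -x**2 - 2*x - 1, classical derivative u'(x) = -2*x - 2.
φ(x) = x(1−x), so φ'(x) = 1 - 2*x.
Note φ(0) = φ(1) = 0, so the boundary term u·φ vanishes.
LHS = ∫_0^1 u(x) φ'(x) dx = ∫_0^1 (2*x^3 + 3*x^2 - 1) dx. Term by term:
  ∫_0^1 2*x^3 dx = 1/2;  ∫_0^1 3*x^2 dx = 1;  ∫_0^1 -1 dx = -1.
Sum: 1/2 + 1 − 1 = 1/2.
So LHS = 1/2.
∫_0^1 v(x) φ(x) dx = ∫_0^1 (2*x^3 - 2*x) dx. Term by term:
  ∫_0^1 2*x^3 dx = 1/2;  ∫_0^1 -2*x dx = -1.
Sum: 1/2 − 1 = -1/2.
So RHS = -∫_0^1 v(x) φ(x) dx = 1/2.
LHS = RHS, so the identity holds for this test φ.
Moreover u is smooth here and v(x) = u'(x) = -2*x - 2 pointwise, so the identity holds for every test function. Hence v is the weak derivative of u.


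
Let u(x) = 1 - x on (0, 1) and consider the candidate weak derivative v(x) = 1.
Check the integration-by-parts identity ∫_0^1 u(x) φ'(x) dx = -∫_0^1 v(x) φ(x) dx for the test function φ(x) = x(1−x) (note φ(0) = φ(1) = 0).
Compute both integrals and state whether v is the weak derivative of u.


LHS = 1/6, RHS = -1/6. No, v is not the weak derivative of u.

u(x) = 1 - x, classical derivative u'(x) = -1.
φ(x) = x(1−x), so φ'(x) = 1 - 2*x.
Note φ(0) = φ(1) = 0, so the boundary term u·φ vanishes.
LHS = ∫_0^1 u(x) φ'(x) dx = ∫_0^1 (2*x^2 - 3*x + 1) dx. Term by term:
  ∫_0^1 2*x^2 dx = 2/3;  ∫_0^1 -3*x dx = -3/2;  ∫_0^1 1 dx = 1.
Sum: 2/3 − 3/2 + 1 = 1/6.
So LHS = 1/6.
∫_0^1 v(x) φ(x) dx = ∫_0^1 (-x^2 + x) dx. Term by term:
  ∫_0^1 -x^2 dx = -1/3;  ∫_0^1 x dx = 1/2.
Sum: -1/3 + 1/2 = 1/6.
So RHS = -∫_0^1 v(x) φ(x) dx = -1/6.
LHS − RHS = 1/3 ≠ 0, so the identity fails.
(For a valid weak derivative the identity must hold for EVERY test function, in particular this one. The failure shows v is NOT the weak derivative of u.)
Correct weak derivative would be u'(x) = -1.


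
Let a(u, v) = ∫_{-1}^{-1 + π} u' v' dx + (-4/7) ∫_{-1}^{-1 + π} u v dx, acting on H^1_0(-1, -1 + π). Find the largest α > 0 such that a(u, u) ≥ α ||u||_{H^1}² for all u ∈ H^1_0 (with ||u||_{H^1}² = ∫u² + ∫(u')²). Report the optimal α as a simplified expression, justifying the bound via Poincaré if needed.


α = 3/14

Coercivity of a(·,·) on H^1_0(-1, -1 + π) means a(u, u) ≥ α ||u||_{H^1}² for every u ∈ H^1_0.
The interval has length L = π, and Poincaré/coercivity depend only on L. Here a(u, u) = ∫(u')² + (-4/7)·∫u².
Here c = -4/7 < 0 with |c| < (π/L)² = 1, so coercivity still holds. The condition a(u,u) ≥ α||u||_{H^1}² reads (1−α)∫(u')² ≥ (α−c)∫u². Any admissible α is ≤ 1 (rapidly oscillating u have ∫u²/∫(u')² → 0), and α = 1 would force 0 ≥ (1−c)∫u², impossible since c < 1; so 1−α > 0. By the sharp Poincaré inequality on H^1_0 of an interval of length L, ∫(u')² ≥ (π/L)²∫u² with equality for the first sine mode sin(π(x−x₀)/L) (x₀ the left endpoint), so the inequality holds for all u iff (1−α)(π/L)² ≥ α − c, i.e. α ≤ ((π/L)² + c)/((π/L)² + 1) = (1 + c(L/π)²)/(1 + (L/π)²). (Direct route, valid since c ≤ 0: Poincaré gives c∫u² ≥ c(L/π)²∫(u')², so a(u,u) ≥ (1 + c(L/π)²)∫(u')², while ||u||_{H^1}² ≤ (1 + (L/π)²)∫(u')²; dividing yields the same α.) With (π/L)² = 1 and c = -4/7, the largest admissible constant is α = ((π/L)² + c)/((π/L)² + 1).
Simplifying, α = 3/14.


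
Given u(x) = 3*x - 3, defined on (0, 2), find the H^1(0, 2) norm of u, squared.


||u||_{H^1}^2 = 24

The H^1 norm (squared) on an interval (0, L) is
  ||u||_{H^1}^2 = ∫_0^L u(x)^2 dx + ∫_0^L u'(x)^2 dx.
Compute u'(x) = 3.
Then u(x)^2 = 9*x**2 - 18*x + 9 and u'(x)^2 = 9.
Integrate each monomial from 0 to 2 using ∫_0^2 c·x^n dx = c·2^(n+1)/(n+1):
  ∫_0^2 u(x)^2 dx = ∫_0^2 (9*x^2 - 18*x + 9) dx. Term by term:
    ∫_0^2 9*x^2 dx = 24;  ∫_0^2 -18*x dx = -36;  ∫_0^2 9 dx = 18.
  Sum: 24 − 36 + 18 = 6.
  ∫_0^2 u'(x)^2 dx = ∫_0^2 (9) dx. Term by term:
    ∫_0^2 9 dx = 18.
Adding: ||u||_{H^1}^2 = 6 + 18 = 24.


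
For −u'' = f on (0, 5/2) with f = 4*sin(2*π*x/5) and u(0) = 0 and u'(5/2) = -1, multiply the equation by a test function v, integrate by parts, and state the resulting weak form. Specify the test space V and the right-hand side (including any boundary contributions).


V = {v ∈ H^1(0, 5/2) : v(0) = 0} (test functions vanish at x = 0 where u is specified); weak form: ∫_0^5/2 u'v' dx = ∫_0^5/2 (4*sin(2*π*x/5)) v dx − v(5/2) for all v ∈ V.

Multiply both sides by a test function v and integrate from 0 to 5/2:
  ∫_0^5/2 −u''(x) v(x) dx = ∫_0^5/2 f(x) v(x) dx.
Integrate the LHS by parts once:
  ∫_0^5/2 −u'' v dx = −[u'(x) v(x)]_0^5/2 + ∫_0^5/2 u'(x) v'(x) dx.
Thus ∫_0^5/2 u'(x) v'(x) dx = ∫_0^5/2 f(x) v(x) dx + [u'(x) v(x)]_0^5/2.
Choose V so that boundary terms are either known or forced to vanish.
Mixed BC: u(0) = 0 (Dirichlet) and u'(5/2) = -1 (Neumann). Define V = {v ∈ H^1(0, 5/2) : v(0) = 0}. Then [u' v]_0^5/2 = u'(5/2)·v(5/2) − u'(0)·0 = − v(5/2).
Weak formulation: find u (satisfying any essential BC) such that ∫_0^5/2 u'(x) v'(x) dx = ∫_0^5/2 f v dx − v(5/2) for all v ∈ V (Dirichlet at 0 absorbed into V; Neumann datum at x = 5/2 contributes the boundary term).
Substituting f(x) = 4*sin(2*π*x/5), the right-hand side is ∫_0^5/2 (4*sin(2*π*x/5)) v dx − v(5/2).


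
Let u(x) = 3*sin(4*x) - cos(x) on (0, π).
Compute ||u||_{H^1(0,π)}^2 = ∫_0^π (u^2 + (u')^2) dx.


||u||_{H^1(0,π)}^2 = -32/5 + 155*π/2

u'(x) = sin(x) + 12*cos(4*x).
Expand u² and (u')² and integrate term by term on (0, π), using: for integers n ≥ 1, ∫_0^π sin²(nx) dx = ∫_0^π cos²(nx) dx = π/2; for n ≠ n', ∫_0^π sin(nx)sin(n'x) dx = ∫_0^π cos(nx)cos(n'x) dx = 0; and by product-to-sum, ∫_0^π sin(nx)cos(n'x) dx = ½∫_0^π [sin((n+n')x) + sin((n−n')x)] dx, which is 0 when n+n' is even and 2n/(n²−n'²) when n+n' is odd (it need not vanish on (0, π)).
  u² squared terms: (-1)²·∫cos(x)² dx = 1·π/2 = π/2;  (3)²·∫sin(4x)² dx = 9·π/2 = 9*π/2.
  u² cross terms: 2·(-1)·(3)·∫cos(x)·sin(4x) dx = -6·(8/15) = -16/5.
  So ∫_0^π u² dx = π/2 + 9*π/2 − 16/5 = -16/5 + 5*π.
  (u')² squared terms: (12)²·∫cos(4x)² dx = 144·π/2 = 72*π;  (1)²·∫sin(x)² dx = 1·π/2 = π/2.
  (u')² cross terms: 2·(12)·(1)·∫cos(4x)·sin(x) dx = 24·(-2/15) = -16/5.
  So ∫_0^π (u')² dx = 72*π + π/2 − 16/5 = -16/5 + 145*π/2.
||u||_{H^1}^2 = (-16/5 + 5*π) + (-16/5 + 145*π/2) = -32/5 + 155*π/2.


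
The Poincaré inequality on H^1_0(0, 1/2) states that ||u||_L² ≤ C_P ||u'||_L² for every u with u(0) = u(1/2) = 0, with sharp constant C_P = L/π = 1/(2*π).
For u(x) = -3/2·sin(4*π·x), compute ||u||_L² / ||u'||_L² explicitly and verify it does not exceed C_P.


||u||_L² / ||u'||_L² = 1/(4*π) < C_P = 1/(2*π).

u(x) = -3/2·sin(4*π·x), so u'(x) = -6*π*cos(4*π*x).
Writing u(x) = A·sin(kπx/L) with A = -3/2 and k = 2, use ∫_0^L sin²(kπx/L) dx = L/2 and ∫_0^L cos²(kπx/L) dx = L/2.
u² = 9/4·sin²(4*π·x) and (u')² = 36*π^2·cos²(4*π·x), and each of sin², cos² integrates to L/2 = 1/4 over (0, 1/2).
∫_0^1/2 u² dx = 9/16, so ||u||_L² = 3/4.
∫_0^1/2 (u')² dx = 9*π^2, so ||u'||_L² = 3*π.
Ratio ||u||_L² / ||u'||_L² = 1/(4*π).
Sharp Poincaré constant on H^1_0(0, 1/2) is C_P = L/π = 1/(2*π), achieved by sin(2*π·x).
This is the k = 2 harmonic; the ratio L/(kπ) is strictly less than C_P = L/π, consistent with the sharp inequality ||u||_L² ≤ C_P ||u'||_L².


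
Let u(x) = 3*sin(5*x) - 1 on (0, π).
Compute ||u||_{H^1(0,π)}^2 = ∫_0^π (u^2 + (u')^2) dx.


||u||_{H^1(0,π)}^2 = -12/5 + 118*π

u'(x) = 15*cos(5*x).
Expand u² and (u')² and integrate term by term on (0, π), using: for integers n ≥ 1, ∫_0^π sin²(nx) dx = ∫_0^π cos²(nx) dx = π/2; for n ≠ n', ∫_0^π sin(nx)sin(n'x) dx = ∫_0^π cos(nx)cos(n'x) dx = 0; and by product-to-sum, ∫_0^π sin(nx)cos(n'x) dx = ½∫_0^π [sin((n+n')x) + sin((n−n')x)] dx, which is 0 when n+n' is even and 2n/(n²−n'²) when n+n' is odd (it need not vanish on (0, π)). For the constant mode: ∫_0^π 1 dx = π, ∫_0^π cos(nx) dx = 0, ∫_0^π sin(nx) dx = (1−(−1)^n)/n.
  u² squared terms: (-1)²·∫1 dx = 1·π = π;  (3)²·∫sin(5x)² dx = 9·π/2 = 9*π/2.
  u² cross terms: 2·(-1)·(3)·∫1·sin(5x) dx = -6·(2/5) = -12/5.
  So ∫_0^π u² dx = π + 9*π/2 − 12/5 = -12/5 + 11*π/2.
  (u')² squared terms: (15)²·∫cos(5x)² dx = 225·π/2 = 225*π/2.
  So ∫_0^π (u')² dx = 225*π/2.
||u||_{H^1}^2 = (-12/5 + 11*π/2) + (225*π/2) = -12/5 + 118*π.


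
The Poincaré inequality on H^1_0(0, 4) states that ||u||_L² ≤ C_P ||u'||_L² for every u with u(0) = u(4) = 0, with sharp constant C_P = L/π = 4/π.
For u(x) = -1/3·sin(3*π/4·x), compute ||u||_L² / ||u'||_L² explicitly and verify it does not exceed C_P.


||u||_L² / ||u'||_L² = 4/(3*π) < C_P = 4/π.

u(x) = -1/3·sin(3*π/4·x), so u'(x) = -π*cos(3*π*x/4)/4.
Writing u(x) = A·sin(kπx/L) with A = -1/3 and k = 3, use ∫_0^L sin²(kπx/L) dx = L/2 and ∫_0^L cos²(kπx/L) dx = L/2.
u² = 1/9·sin²(3*π/4·x) and (u')² = π^2/16·cos²(3*π/4·x), and each of sin², cos² integrates to L/2 = 2 over (0, 4).
∫_0^4 u² dx = 2/9, so ||u||_L² = sqrt(2)/3.
∫_0^4 (u')² dx = π^2/8, so ||u'||_L² = sqrt(2)*π/4.
Ratio ||u||_L² / ||u'||_L² = 4/(3*π).
Sharp Poincaré constant on H^1_0(0, 4) is C_P = L/π = 4/π, achieved by sin(π/4·x).
This is the k = 3 harmonic; the ratio L/(kπ) is strictly less than C_P = L/π, consistent with the sharp inequality ||u||_L² ≤ C_P ||u'||_L².


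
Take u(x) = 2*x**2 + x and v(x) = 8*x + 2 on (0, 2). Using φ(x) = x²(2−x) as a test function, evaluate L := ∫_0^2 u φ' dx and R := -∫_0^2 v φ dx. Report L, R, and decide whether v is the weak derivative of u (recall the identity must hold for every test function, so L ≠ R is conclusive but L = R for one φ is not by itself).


LHS = -116/15, RHS = -232/15. No, v is not the weak derivative of u.

u(x) = 2*x**2 + x, classical derivative u'(x) = 4*x + 1.
φ(x) = x²(2−x), so φ'(x) = x*(4 - 3*x).
Note φ(0) = φ(2) = 0, so the boundary term u·φ vanishes.
LHS = ∫_0^2 u(x) φ'(x) dx = ∫_0^2 (-6*x^4 + 5*x^3 + 4*x^2) dx. Term by term:
  ∫_0^2 -6*x^4 dx = -192/5;  ∫_0^2 5*x^3 dx = 20;  ∫_0^2 4*x^2 dx = 32/3.
Sum: -192/5 + 20 + 32/3 = -116/15.
So LHS = -116/15.
∫_0^2 v(x) φ(x) dx = ∫_0^2 (-8*x^4 + 14*x^3 + 4*x^2) dx. Term by term:
  ∫_0^2 -8*x^4 dx = -256/5;  ∫_0^2 14*x^3 dx = 56;  ∫_0^2 4*x^2 dx = 32/3.
Sum: -256/5 + 56 + 32/3 = 232/15.
So RHS = -∫_0^2 v(x) φ(x) dx = -232/15.
LHS − RHS = 116/15 ≠ 0, so the identity fails.
(For a valid weak derivative the identity must hold for EVERY test function, in particular this one. The failure shows v is NOT the weak derivative of u.)
Correct weak derivative would be u'(x) = 4*x + 1.


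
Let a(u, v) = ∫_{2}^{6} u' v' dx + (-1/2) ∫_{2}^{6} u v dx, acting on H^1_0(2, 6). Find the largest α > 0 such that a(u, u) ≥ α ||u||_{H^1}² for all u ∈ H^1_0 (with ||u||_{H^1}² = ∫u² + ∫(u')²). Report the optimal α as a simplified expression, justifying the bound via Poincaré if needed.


α = (-8 + π^2)/(π^2 + 16)

Coercivity of a(·,·) on H^1_0(2, 6) means a(u, u) ≥ α ||u||_{H^1}² for every u ∈ H^1_0.
The interval has length L = 4, and Poincaré/coercivity depend only on L. Here a(u, u) = ∫(u')² + (-1/2)·∫u².
Here c = -1/2 < 0 with |c| < (π/L)² = π^2/16, so coercivity still holds. The condition a(u,u) ≥ α||u||_{H^1}² reads (1−α)∫(u')² ≥ (α−c)∫u². Any admissible α is ≤ 1 (rapidly oscillating u have ∫u²/∫(u')² → 0), and α = 1 would force 0 ≥ (1−c)∫u², impossible since c < 1; so 1−α > 0. By the sharp Poincaré inequality on H^1_0 of an interval of length L, ∫(u')² ≥ (π/L)²∫u² with equality for the first sine mode sin(π(x−x₀)/L) (x₀ the left endpoint), so the inequality holds for all u iff (1−α)(π/L)² ≥ α − c, i.e. α ≤ ((π/L)² + c)/((π/L)² + 1) = (1 + c(L/π)²)/(1 + (L/π)²). (Direct route, valid since c ≤ 0: Poincaré gives c∫u² ≥ c(L/π)²∫(u')², so a(u,u) ≥ (1 + c(L/π)²)∫(u')², while ||u||_{H^1}² ≤ (1 + (L/π)²)∫(u')²; dividing yields the same α.) With (π/L)² = π^2/16 and c = -1/2, the largest admissible constant is α = ((π/L)² + c)/((π/L)² + 1).
Simplifying, α = (-8 + π^2)/(π^2 + 16).
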